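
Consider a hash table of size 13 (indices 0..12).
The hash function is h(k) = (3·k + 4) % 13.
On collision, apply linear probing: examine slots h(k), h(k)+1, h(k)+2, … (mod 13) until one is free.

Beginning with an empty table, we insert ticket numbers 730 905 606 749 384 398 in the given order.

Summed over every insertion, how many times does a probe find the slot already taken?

6

730: h=10 → slot 10
905: h=2 → slot 2
606: h=2, probe 2,3 → slot 3
749: h=2, probe 2,3,4 → slot 4
384: h=12 → slot 12
398: h=2, probe 2,3,4,5 → slot 5
Table: [—, —, 905, 606, 749, 398, —, —, —, —, 730, —, 384]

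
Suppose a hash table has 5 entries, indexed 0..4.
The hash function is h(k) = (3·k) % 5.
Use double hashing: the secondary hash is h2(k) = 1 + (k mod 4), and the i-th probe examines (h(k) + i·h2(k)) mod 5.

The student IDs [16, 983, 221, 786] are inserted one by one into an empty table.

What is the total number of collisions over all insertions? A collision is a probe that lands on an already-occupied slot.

2

16: h=3 -> slot 3
983: h=4 -> slot 4
221: h=3, h2=2, probe 3,0 -> slot 0
786: h=3, h2=3, probe 3,1 -> slot 1
Table: [221, 786, ∅, 16, 983]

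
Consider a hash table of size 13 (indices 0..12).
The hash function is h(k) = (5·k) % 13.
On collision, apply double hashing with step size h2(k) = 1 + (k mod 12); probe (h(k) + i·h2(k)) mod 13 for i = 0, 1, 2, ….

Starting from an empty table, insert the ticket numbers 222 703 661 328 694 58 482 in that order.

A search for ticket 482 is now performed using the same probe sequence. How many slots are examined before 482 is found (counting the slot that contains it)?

222 hashes to 5; slot 5 is free → place at 5.
703 hashes to 5, h2=8; 5 taken → place at 0.
661 hashes to 3; slot 3 is free → place at 3.
328 hashes to 2; slot 2 is free → place at 2.
694 hashes to 12; slot 12 is free → place at 12.
58 hashes to 4; slot 4 is free → place at 4.
482 hashes to 5, h2=3; 5 taken → place at 8.
Table: [703, ∅, 328, 661, 58, 222, ∅, ∅, 482, ∅, ∅, ∅, 694]
Lookup 482: h=5, h2=3, probe 5,8 → found at 8.

2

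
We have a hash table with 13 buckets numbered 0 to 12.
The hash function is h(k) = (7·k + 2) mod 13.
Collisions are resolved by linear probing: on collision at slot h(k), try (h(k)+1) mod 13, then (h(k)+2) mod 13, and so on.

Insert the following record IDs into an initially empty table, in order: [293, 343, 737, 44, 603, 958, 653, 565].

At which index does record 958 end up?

3

293: h=12 → slot 12
343: h=11 → slot 11
737: h=0 → slot 0
44: h=11, probe 11,12,0,1 → slot 1
603: h=11, probe 11,12,0,1,2 → slot 2
958: h=0, probe 0,1,2,3 → slot 3
653: h=10 → slot 10
565: h=5 → slot 5
Table: [737, 44, 603, 958, ∅, 565, ∅, ∅, ∅, ∅, 653, 343, 293]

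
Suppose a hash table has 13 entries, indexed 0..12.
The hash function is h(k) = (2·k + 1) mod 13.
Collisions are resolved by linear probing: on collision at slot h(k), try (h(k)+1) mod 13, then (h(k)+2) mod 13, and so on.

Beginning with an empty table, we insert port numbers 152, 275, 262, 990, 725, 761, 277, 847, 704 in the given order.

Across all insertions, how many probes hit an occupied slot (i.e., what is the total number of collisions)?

20

152: h=6 -> slot 6
275: h=5 -> slot 5
262: h=5, probe 5,6,7 -> slot 7
990: h=5, probe 5,6,7,8 -> slot 8
725: h=8, probe 8,9 -> slot 9
761: h=2 -> slot 2
277: h=9, probe 9,10 -> slot 10
847: h=5, probe 5,6,7,8,9,10,11 -> slot 11
704: h=5, probe 5,6,7,8,9,10,11,12 -> slot 12
Table: [∅, ∅, 761, ∅, ∅, 275, 152, 262, 990, 725, 277, 847, 704]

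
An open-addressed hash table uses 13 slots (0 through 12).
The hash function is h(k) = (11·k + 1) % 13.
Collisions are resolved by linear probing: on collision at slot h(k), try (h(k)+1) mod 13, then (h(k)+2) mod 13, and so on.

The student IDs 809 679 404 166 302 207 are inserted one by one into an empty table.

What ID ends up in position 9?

679

Insert 809: h=8, slot 8 empty => index 8.
Insert 679: h=8, slot 8 occupied => index 9.
Insert 404: h=12, slot 12 empty => index 12.
Insert 166: h=7, slot 7 empty => index 7.
Insert 302: h=8, slots 8,9 occupied => index 10.
Insert 207: h=3, slot 3 empty => index 3.
Table: [-, -, -, 207, -, -, -, 166, 809, 679, 302, -, 404]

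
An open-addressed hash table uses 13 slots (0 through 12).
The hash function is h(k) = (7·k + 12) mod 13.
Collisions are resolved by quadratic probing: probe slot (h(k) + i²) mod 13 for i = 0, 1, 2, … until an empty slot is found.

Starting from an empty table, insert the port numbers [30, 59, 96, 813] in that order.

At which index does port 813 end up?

10

30 hashes to 1; slot 1 is free => place at 1.
59 hashes to 9; slot 9 is free => place at 9.
96 hashes to 8; slot 8 is free => place at 8.
813 hashes to 9; 9 taken => place at 10.
Table: [∅, 30, ∅, ∅, ∅, ∅, ∅, ∅, 96, 59, 813, ∅, ∅]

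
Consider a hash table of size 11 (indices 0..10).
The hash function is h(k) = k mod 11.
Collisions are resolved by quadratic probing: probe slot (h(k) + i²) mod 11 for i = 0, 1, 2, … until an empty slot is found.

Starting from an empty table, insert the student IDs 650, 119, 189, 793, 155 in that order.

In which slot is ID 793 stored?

5

650 hashes to 1; slot 1 is free → place at 1.
119 hashes to 9; slot 9 is free → place at 9.
189 hashes to 2; slot 2 is free → place at 2.
793 hashes to 1; 1,2 taken → place at 5.
155 hashes to 1; 1,2,5 taken → place at 10.
Table: [_, 650, 189, _, _, 793, _, _, _, 119, 155]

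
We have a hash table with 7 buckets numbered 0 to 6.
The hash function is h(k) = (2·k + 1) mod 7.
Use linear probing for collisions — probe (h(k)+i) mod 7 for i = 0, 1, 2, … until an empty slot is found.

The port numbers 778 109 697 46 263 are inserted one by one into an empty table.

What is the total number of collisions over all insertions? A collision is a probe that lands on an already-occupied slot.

778: h=3 → slot 3
109: h=2 → slot 2
697: h=2, probe 2,3,4 → slot 4
46: h=2, probe 2,3,4,5 → slot 5
263: h=2, probe 2,3,4,5,6 → slot 6
Table: [—, —, 109, 778, 697, 46, 263]

9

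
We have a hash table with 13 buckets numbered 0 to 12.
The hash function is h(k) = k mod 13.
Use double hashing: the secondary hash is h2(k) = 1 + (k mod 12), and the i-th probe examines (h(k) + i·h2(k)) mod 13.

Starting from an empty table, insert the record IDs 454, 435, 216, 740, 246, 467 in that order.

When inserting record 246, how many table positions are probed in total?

454: h=12 => slot 12
435: h=6 => slot 6
216: h=8 => slot 8
740: h=12, h2=9, probe 12,8,4 => slot 4
246: h=12, h2=7, probe 12,6,0 => slot 0
467: h=12, h2=12, probe 12,11 => slot 11
Table: [246, —, —, —, 740, —, 435, —, 216, —, —, 467, 454]

3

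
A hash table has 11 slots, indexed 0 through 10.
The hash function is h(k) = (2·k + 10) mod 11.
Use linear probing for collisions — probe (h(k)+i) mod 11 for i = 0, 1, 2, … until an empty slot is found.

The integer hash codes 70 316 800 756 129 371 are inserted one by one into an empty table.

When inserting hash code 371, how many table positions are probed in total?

70: h=7 => slot 7
316: h=4 => slot 4
800: h=4, probe 4,5 => slot 5
756: h=4, probe 4,5,6 => slot 6
129: h=4, probe 4,5,6,7,8 => slot 8
371: h=4, probe 4,5,6,7,8,9 => slot 9
Table: [_, _, _, _, 316, 800, 756, 70, 129, 371, _]

6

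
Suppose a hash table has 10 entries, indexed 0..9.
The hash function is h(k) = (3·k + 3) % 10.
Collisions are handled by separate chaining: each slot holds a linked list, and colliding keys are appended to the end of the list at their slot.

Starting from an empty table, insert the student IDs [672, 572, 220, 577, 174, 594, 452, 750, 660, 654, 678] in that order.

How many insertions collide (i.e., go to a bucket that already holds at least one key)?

Insert 672: h=9, bucket 9 empty → new chain.
Insert 572: h=9, bucket 9 nonempty → append to chain.
Insert 220: h=3, bucket 3 empty → new chain.
Insert 577: h=4, bucket 4 empty → new chain.
Insert 174: h=5, bucket 5 empty → new chain.
Insert 594: h=5, bucket 5 nonempty → append to chain.
Insert 452: h=9, bucket 9 nonempty → append to chain.
Insert 750: h=3, bucket 3 nonempty → append to chain.
Insert 660: h=3, bucket 3 nonempty → append to chain.
Insert 654: h=5, bucket 5 nonempty → append to chain.
Insert 678: h=7, bucket 7 empty → new chain.
Final buckets:
0: _
1: _
2: _
3: 220 -> 750 -> 660
4: 577
5: 174 -> 594 -> 654
6: _
7: 678
8: _
9: 672 -> 572 -> 452

6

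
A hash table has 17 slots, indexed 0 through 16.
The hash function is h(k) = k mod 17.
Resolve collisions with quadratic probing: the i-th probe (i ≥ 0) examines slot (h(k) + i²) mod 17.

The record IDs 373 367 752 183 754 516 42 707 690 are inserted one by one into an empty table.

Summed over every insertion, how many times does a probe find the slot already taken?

4

373: h=16 → slot 16
367: h=10 → slot 10
752: h=4 → slot 4
183: h=13 → slot 13
754: h=6 → slot 6
516: h=6, probe 6,7 → slot 7
42: h=8 → slot 8
707: h=10, probe 10,11 → slot 11
690: h=10, probe 10,11,14 → slot 14
Table: [., ., ., ., 752, ., 754, 516, 42, ., 367, 707, ., 183, 690, ., 373]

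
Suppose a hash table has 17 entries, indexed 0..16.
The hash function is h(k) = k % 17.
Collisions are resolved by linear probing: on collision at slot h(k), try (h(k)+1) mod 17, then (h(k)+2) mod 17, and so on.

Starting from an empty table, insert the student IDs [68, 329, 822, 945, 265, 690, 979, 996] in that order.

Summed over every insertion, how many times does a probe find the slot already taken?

68: h=0 => slot 0
329: h=6 => slot 6
822: h=6, probe 6,7 => slot 7
945: h=10 => slot 10
265: h=10, probe 10,11 => slot 11
690: h=10, probe 10,11,12 => slot 12
979: h=10, probe 10,11,12,13 => slot 13
996: h=10, probe 10,11,12,13,14 => slot 14
Table: [68, ., ., ., ., ., 329, 822, ., ., 945, 265, 690, 979, 996, ., .]

11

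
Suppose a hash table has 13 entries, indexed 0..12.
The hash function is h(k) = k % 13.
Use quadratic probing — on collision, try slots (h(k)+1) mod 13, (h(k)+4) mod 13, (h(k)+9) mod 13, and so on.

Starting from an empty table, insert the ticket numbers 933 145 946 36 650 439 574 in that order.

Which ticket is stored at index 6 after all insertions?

439

933: h=10 => slot 10
145: h=2 => slot 2
946: h=10, probe 10,11 => slot 11
36: h=10, probe 10,11,1 => slot 1
650: h=0 => slot 0
439: h=10, probe 10,11,1,6 => slot 6
574: h=2, probe 2,3 => slot 3
Table: [650, 36, 145, 574, -, -, 439, -, -, -, 933, 946, -]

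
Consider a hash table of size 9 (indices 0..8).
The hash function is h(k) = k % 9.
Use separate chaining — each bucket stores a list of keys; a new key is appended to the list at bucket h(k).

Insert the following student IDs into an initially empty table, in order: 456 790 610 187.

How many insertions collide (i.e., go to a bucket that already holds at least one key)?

2

Insert 456: h=6, bucket 6 empty → new chain.
Insert 790: h=7, bucket 7 empty → new chain.
Insert 610: h=7, bucket 7 nonempty → append to chain.
Insert 187: h=7, bucket 7 nonempty → append to chain.
Final buckets:
0: —
1: —
2: —
3: —
4: —
5: —
6: 456
7: 790 -> 610 -> 187
8: —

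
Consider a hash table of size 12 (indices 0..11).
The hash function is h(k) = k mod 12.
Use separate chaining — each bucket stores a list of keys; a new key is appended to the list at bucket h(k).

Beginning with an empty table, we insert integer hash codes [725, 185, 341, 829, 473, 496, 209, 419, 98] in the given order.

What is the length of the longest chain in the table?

5

Insert 725: h=5, bucket 5 empty -> new chain.
Insert 185: h=5, bucket 5 nonempty -> append to chain.
Insert 341: h=5, bucket 5 nonempty -> append to chain.
Insert 829: h=1, bucket 1 empty -> new chain.
Insert 473: h=5, bucket 5 nonempty -> append to chain.
Insert 496: h=4, bucket 4 empty -> new chain.
Insert 209: h=5, bucket 5 nonempty -> append to chain.
Insert 419: h=11, bucket 11 empty -> new chain.
Insert 98: h=2, bucket 2 empty -> new chain.
Final buckets:
0: -
1: 829
2: 98
3: -
4: 496
5: 725 -> 185 -> 341 -> 473 -> 209
6: -
7: -
8: -
9: -
10: -
11: 419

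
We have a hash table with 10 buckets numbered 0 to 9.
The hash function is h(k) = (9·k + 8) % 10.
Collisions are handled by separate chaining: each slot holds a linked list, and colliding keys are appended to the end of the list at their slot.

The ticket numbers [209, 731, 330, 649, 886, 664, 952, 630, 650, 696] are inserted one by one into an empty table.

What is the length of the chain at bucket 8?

3

Insert 209: h=9, bucket 9 empty → new chain.
Insert 731: h=7, bucket 7 empty → new chain.
Insert 330: h=8, bucket 8 empty → new chain.
Insert 649: h=9, bucket 9 nonempty → append to chain.
Insert 886: h=2, bucket 2 empty → new chain.
Insert 664: h=4, bucket 4 empty → new chain.
Insert 952: h=6, bucket 6 empty → new chain.
Insert 630: h=8, bucket 8 nonempty → append to chain.
Insert 650: h=8, bucket 8 nonempty → append to chain.
Insert 696: h=2, bucket 2 nonempty → append to chain.
Final buckets:
0: .
1: .
2: 886 -> 696
3: .
4: 664
5: .
6: 952
7: 731
8: 330 -> 630 -> 650
9: 209 -> 649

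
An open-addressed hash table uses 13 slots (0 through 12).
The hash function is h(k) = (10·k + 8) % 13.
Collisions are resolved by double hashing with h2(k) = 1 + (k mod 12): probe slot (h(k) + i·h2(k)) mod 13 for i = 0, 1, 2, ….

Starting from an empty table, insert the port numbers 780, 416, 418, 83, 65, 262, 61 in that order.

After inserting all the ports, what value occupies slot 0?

780 hashes to 8; slot 8 is free → place at 8.
416 hashes to 8, h2=9; 8 taken → place at 4.
418 hashes to 2; slot 2 is free → place at 2.
83 hashes to 6; slot 6 is free → place at 6.
65 hashes to 8, h2=6; 8 taken → place at 1.
262 hashes to 2, h2=11; 2 taken → place at 0.
61 hashes to 7; slot 7 is free → place at 7.
Table: [262, 65, 418, -, 416, -, 83, 61, 780, -, -, -, -]

262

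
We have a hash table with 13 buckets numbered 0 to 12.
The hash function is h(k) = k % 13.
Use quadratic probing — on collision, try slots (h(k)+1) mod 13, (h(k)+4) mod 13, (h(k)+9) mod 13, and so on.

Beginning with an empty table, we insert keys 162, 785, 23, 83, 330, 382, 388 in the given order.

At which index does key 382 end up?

162 hashes to 6; slot 6 is free => place at 6.
785 hashes to 5; slot 5 is free => place at 5.
23 hashes to 10; slot 10 is free => place at 10.
83 hashes to 5; 5,6 taken => place at 9.
330 hashes to 5; 5,6,9 taken => place at 1.
382 hashes to 5; 5,6,9,1 taken => place at 8.
388 hashes to 11; slot 11 is free => place at 11.
Table: [-, 330, -, -, -, 785, 162, -, 382, 83, 23, 388, -]

8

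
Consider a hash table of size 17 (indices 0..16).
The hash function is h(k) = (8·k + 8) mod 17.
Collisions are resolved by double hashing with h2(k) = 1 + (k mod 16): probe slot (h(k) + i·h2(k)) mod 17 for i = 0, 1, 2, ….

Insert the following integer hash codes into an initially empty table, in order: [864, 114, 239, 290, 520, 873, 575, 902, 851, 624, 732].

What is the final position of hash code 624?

4

864 hashes to 1; slot 1 is free -> place at 1.
114 hashes to 2; slot 2 is free -> place at 2.
239 hashes to 16; slot 16 is free -> place at 16.
290 hashes to 16, h2=3; 16,2 taken -> place at 5.
520 hashes to 3; slot 3 is free -> place at 3.
873 hashes to 5, h2=10; 5 taken -> place at 15.
575 hashes to 1, h2=16; 1 taken -> place at 0.
902 hashes to 16, h2=7; 16 taken -> place at 6.
851 hashes to 16, h2=4; 16,3 taken -> place at 7.
624 hashes to 2, h2=1; 2,3 taken -> place at 4.
732 hashes to 16, h2=13; 16 taken -> place at 12.
Table: [575, 864, 114, 520, 624, 290, 902, 851, —, —, —, —, 732, —, —, 873, 239]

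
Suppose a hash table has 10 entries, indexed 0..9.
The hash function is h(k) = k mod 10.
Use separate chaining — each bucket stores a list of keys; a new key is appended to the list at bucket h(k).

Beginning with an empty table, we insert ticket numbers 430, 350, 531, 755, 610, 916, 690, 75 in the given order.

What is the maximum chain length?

4

430 → bucket 0
350 → bucket 0 (collision)
531 → bucket 1
755 → bucket 5
610 → bucket 0 (collision)
916 → bucket 6
690 → bucket 0 (collision)
75 → bucket 5 (collision)
Final buckets:
0: 430 -> 350 -> 610 -> 690
1: 531
2: -
3: -
4: -
5: 755 -> 75
6: 916
7: -
8: -
9: -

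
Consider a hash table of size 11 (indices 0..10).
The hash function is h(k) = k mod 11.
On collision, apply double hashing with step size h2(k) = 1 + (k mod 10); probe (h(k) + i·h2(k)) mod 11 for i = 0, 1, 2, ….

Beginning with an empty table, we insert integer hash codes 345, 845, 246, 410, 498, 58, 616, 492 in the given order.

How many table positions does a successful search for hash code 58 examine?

345: h=4 → slot 4
845: h=9 → slot 9
246: h=4, h2=7, probe 4,0 → slot 0
410: h=3 → slot 3
498: h=3, h2=9, probe 3,1 → slot 1
58: h=3, h2=9, probe 3,1,10 → slot 10
616: h=0, h2=7, probe 0,7 → slot 7
492: h=8 → slot 8
Table: [246, 498, ., 410, 345, ., ., 616, 492, 845, 58]
Lookup 58: h=3, h2=9, probe 3,1,10 → found at 10.

3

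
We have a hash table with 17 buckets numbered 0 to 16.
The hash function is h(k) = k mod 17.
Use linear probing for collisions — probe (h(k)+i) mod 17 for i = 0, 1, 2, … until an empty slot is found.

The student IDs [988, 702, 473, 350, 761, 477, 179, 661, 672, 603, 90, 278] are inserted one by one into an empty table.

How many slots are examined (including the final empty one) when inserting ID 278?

988 hashes to 2; slot 2 is free -> place at 2.
702 hashes to 5; slot 5 is free -> place at 5.
473 hashes to 14; slot 14 is free -> place at 14.
350 hashes to 10; slot 10 is free -> place at 10.
761 hashes to 13; slot 13 is free -> place at 13.
477 hashes to 1; slot 1 is free -> place at 1.
179 hashes to 9; slot 9 is free -> place at 9.
661 hashes to 15; slot 15 is free -> place at 15.
672 hashes to 9; 9,10 taken -> place at 11.
603 hashes to 8; slot 8 is free -> place at 8.
90 hashes to 5; 5 taken -> place at 6.
278 hashes to 6; 6 taken -> place at 7.
Table: [., 477, 988, ., ., 702, 90, 278, 603, 179, 350, 672, ., 761, 473, 661, .]

2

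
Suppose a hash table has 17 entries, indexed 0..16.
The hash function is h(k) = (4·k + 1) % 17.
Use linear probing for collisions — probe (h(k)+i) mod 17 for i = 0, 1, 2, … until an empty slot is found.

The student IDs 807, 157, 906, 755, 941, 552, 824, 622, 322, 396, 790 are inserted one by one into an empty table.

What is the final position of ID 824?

Insert 807: h=16, slot 16 empty => index 16.
Insert 157: h=0, slot 0 empty => index 0.
Insert 906: h=4, slot 4 empty => index 4.
Insert 755: h=12, slot 12 empty => index 12.
Insert 941: h=8, slot 8 empty => index 8.
Insert 552: h=16, slots 16,0 occupied => index 1.
Insert 824: h=16, slots 16,0,1 occupied => index 2.
Insert 622: h=7, slot 7 empty => index 7.
Insert 322: h=14, slot 14 empty => index 14.
Insert 396: h=4, slot 4 occupied => index 5.
Insert 790: h=16, slots 16,0,1,2 occupied => index 3.
Table: [157, 552, 824, 790, 906, 396, ., 622, 941, ., ., ., 755, ., 322, ., 807]

2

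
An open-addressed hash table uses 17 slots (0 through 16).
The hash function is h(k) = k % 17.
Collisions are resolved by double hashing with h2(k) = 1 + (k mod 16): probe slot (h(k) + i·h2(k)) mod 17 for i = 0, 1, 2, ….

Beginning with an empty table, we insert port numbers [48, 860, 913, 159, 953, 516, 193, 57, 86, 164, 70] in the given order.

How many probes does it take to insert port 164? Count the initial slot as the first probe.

Insert 48: h=14, slot 14 empty => index 14.
Insert 860: h=10, slot 10 empty => index 10.
Insert 913: h=12, slot 12 empty => index 12.
Insert 159: h=6, slot 6 empty => index 6.
Insert 953: h=1, slot 1 empty => index 1.
Insert 516: h=6, h2=5, slot 6 occupied => index 11.
Insert 193: h=6, h2=2, slot 6 occupied => index 8.
Insert 57: h=6, h2=10, slot 6 occupied => index 16.
Insert 86: h=1, h2=7, slots 1,8 occupied => index 15.
Insert 164: h=11, h2=5, slots 11,16 occupied => index 4.
Insert 70: h=2, slot 2 empty => index 2.
Table: [—, 953, 70, —, 164, —, 159, —, 193, —, 860, 516, 913, —, 48, 86, 57]

3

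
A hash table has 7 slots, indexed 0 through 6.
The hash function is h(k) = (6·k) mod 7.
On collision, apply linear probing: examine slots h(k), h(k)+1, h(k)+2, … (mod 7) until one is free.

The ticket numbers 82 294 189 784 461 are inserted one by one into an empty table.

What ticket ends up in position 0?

82 hashes to 2; slot 2 is free -> place at 2.
294 hashes to 0; slot 0 is free -> place at 0.
189 hashes to 0; 0 taken -> place at 1.
784 hashes to 0; 0,1,2 taken -> place at 3.
461 hashes to 1; 1,2,3 taken -> place at 4.
Table: [294, 189, 82, 784, 461, _, _]

294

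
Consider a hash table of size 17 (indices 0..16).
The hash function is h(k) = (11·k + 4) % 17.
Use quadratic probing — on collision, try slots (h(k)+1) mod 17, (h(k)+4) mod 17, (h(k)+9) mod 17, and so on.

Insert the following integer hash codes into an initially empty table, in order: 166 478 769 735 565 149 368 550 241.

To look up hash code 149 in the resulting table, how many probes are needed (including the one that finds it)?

166: h=11 → slot 11
478: h=9 → slot 9
769: h=14 → slot 14
735: h=14, probe 14,15 → slot 15
565: h=14, probe 14,15,1 → slot 1
149: h=11, probe 11,12 → slot 12
368: h=6 → slot 6
550: h=2 → slot 2
241: h=3 → slot 3
Table: [_, 565, 550, 241, _, _, 368, _, _, 478, _, 166, 149, _, 769, 735, _]
Lookup 149: h=11, probe 11,12 → found at 12.

2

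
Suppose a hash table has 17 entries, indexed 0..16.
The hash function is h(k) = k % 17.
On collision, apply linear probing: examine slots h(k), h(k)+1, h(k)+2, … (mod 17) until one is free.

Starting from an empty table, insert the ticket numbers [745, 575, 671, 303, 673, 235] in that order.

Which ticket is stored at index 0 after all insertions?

235

Insert 745: h=14, slot 14 empty => index 14.
Insert 575: h=14, slot 14 occupied => index 15.
Insert 671: h=8, slot 8 empty => index 8.
Insert 303: h=14, slots 14,15 occupied => index 16.
Insert 673: h=10, slot 10 empty => index 10.
Insert 235: h=14, slots 14,15,16 occupied => index 0.
Table: [235, ∅, ∅, ∅, ∅, ∅, ∅, ∅, 671, ∅, 673, ∅, ∅, ∅, 745, 575, 303]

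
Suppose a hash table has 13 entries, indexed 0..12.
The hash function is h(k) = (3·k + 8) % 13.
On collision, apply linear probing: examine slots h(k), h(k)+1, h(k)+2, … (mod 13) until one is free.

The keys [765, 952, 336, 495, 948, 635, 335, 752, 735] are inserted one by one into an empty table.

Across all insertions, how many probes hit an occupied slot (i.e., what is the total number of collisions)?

Insert 765: h=2, slot 2 empty → index 2.
Insert 952: h=4, slot 4 empty → index 4.
Insert 336: h=2, slot 2 occupied → index 3.
Insert 495: h=11, slot 11 empty → index 11.
Insert 948: h=5, slot 5 empty → index 5.
Insert 635: h=2, slots 2,3,4,5 occupied → index 6.
Insert 335: h=12, slot 12 empty → index 12.
Insert 752: h=2, slots 2,3,4,5,6 occupied → index 7.
Insert 735: h=3, slots 3,4,5,6,7 occupied → index 8.
Table: [., ., 765, 336, 952, 948, 635, 752, 735, ., ., 495, 335]

15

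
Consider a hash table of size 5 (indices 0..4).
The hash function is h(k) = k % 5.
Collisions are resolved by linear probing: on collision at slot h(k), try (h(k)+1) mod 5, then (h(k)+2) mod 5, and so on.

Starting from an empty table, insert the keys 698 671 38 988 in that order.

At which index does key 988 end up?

698: h=3 -> slot 3
671: h=1 -> slot 1
38: h=3, probe 3,4 -> slot 4
988: h=3, probe 3,4,0 -> slot 0
Table: [988, 671, ∅, 698, 38]

0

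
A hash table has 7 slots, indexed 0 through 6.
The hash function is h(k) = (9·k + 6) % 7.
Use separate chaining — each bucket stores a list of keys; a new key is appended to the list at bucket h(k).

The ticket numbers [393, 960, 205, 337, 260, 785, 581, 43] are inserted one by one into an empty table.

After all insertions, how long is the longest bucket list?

Insert 393: h=1, bucket 1 empty → new chain.
Insert 960: h=1, bucket 1 nonempty → append to chain.
Insert 205: h=3, bucket 3 empty → new chain.
Insert 337: h=1, bucket 1 nonempty → append to chain.
Insert 260: h=1, bucket 1 nonempty → append to chain.
Insert 785: h=1, bucket 1 nonempty → append to chain.
Insert 581: h=6, bucket 6 empty → new chain.
Insert 43: h=1, bucket 1 nonempty → append to chain.
Final buckets:
0: .
1: 393 -> 960 -> 337 -> 260 -> 785 -> 43
2: .
3: 205
4: .
5: .
6: 581

6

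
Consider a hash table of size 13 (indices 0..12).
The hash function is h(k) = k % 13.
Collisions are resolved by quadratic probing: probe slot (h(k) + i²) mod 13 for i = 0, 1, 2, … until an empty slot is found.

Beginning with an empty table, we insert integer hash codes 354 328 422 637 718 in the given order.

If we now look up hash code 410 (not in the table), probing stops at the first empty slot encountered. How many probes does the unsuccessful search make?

354: h=3 → slot 3
328: h=3, probe 3,4 → slot 4
422: h=6 → slot 6
637: h=0 → slot 0
718: h=3, probe 3,4,7 → slot 7
Table: [637, -, -, 354, 328, -, 422, 718, -, -, -, -, -]
Lookup 410: h=7, probe 7,8 → slot 8 empty, not found.

2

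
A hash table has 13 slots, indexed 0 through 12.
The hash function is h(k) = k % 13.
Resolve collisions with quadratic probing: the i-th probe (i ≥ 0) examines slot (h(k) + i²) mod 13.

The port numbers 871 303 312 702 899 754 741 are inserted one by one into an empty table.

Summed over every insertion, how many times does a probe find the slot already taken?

Insert 871: h=0, slot 0 empty -> index 0.
Insert 303: h=4, slot 4 empty -> index 4.
Insert 312: h=0, slot 0 occupied -> index 1.
Insert 702: h=0, slots 0,1,4 occupied -> index 9.
Insert 899: h=2, slot 2 empty -> index 2.
Insert 754: h=0, slots 0,1,4,9 occupied -> index 3.
Insert 741: h=0, slots 0,1,4,9,3 occupied -> index 12.
Table: [871, 312, 899, 754, 303, —, —, —, —, 702, —, —, 741]

13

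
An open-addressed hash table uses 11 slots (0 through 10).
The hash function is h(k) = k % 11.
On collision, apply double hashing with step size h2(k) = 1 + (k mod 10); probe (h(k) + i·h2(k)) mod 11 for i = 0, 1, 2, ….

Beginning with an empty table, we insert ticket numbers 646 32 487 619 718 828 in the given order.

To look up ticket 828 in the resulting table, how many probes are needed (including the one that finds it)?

Insert 646: h=8, slot 8 empty => index 8.
Insert 32: h=10, slot 10 empty => index 10.
Insert 487: h=3, slot 3 empty => index 3.
Insert 619: h=3, h2=10, slot 3 occupied => index 2.
Insert 718: h=3, h2=9, slot 3 occupied => index 1.
Insert 828: h=3, h2=9, slots 3,1,10,8 occupied => index 6.
Table: [_, 718, 619, 487, _, _, 828, _, 646, _, 32]
Lookup 828: h=3, h2=9, probe 3,1,10,8,6 → found at 6.

5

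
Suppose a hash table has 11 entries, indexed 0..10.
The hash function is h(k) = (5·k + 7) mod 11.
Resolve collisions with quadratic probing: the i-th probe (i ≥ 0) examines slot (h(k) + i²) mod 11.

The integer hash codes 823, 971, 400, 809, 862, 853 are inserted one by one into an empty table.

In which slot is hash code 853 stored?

2

823 hashes to 8; slot 8 is free → place at 8.
971 hashes to 0; slot 0 is free → place at 0.
400 hashes to 5; slot 5 is free → place at 5.
809 hashes to 4; slot 4 is free → place at 4.
862 hashes to 5; 5 taken → place at 6.
853 hashes to 4; 4,5,8 taken → place at 2.
Table: [971, ∅, 853, ∅, 809, 400, 862, ∅, 823, ∅, ∅]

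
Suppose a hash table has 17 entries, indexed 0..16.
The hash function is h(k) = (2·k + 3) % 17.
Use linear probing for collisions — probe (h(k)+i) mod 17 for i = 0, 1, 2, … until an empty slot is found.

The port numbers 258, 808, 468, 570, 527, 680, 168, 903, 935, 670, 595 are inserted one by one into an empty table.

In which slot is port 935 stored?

10

Insert 258: h=9, slot 9 empty -> index 9.
Insert 808: h=4, slot 4 empty -> index 4.
Insert 468: h=4, slot 4 occupied -> index 5.
Insert 570: h=4, slots 4,5 occupied -> index 6.
Insert 527: h=3, slot 3 empty -> index 3.
Insert 680: h=3, slots 3,4,5,6 occupied -> index 7.
Insert 168: h=16, slot 16 empty -> index 16.
Insert 903: h=7, slot 7 occupied -> index 8.
Insert 935: h=3, slots 3,4,5,6,7,8,9 occupied -> index 10.
Insert 670: h=0, slot 0 empty -> index 0.
Insert 595: h=3, slots 3,4,5,6,7,8,9,10 occupied -> index 11.
Table: [670, —, —, 527, 808, 468, 570, 680, 903, 258, 935, 595, —, —, —, —, 168]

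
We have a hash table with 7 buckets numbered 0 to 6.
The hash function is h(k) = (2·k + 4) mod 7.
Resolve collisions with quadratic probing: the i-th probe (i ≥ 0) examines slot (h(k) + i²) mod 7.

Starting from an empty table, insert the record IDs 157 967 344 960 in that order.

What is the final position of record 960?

157: h=3 -> slot 3
967: h=6 -> slot 6
344: h=6, probe 6,0 -> slot 0
960: h=6, probe 6,0,3,1 -> slot 1
Table: [344, 960, ., 157, ., ., 967]

1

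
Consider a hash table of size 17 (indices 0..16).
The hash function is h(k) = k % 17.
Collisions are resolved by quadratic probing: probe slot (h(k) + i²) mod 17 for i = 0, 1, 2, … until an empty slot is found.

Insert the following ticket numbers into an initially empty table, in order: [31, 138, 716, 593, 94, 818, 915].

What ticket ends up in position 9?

94

31: h=14 => slot 14
138: h=2 => slot 2
716: h=2, probe 2,3 => slot 3
593: h=15 => slot 15
94: h=9 => slot 9
818: h=2, probe 2,3,6 => slot 6
915: h=14, probe 14,15,1 => slot 1
Table: [—, 915, 138, 716, —, —, 818, —, —, 94, —, —, —, —, 31, 593, —]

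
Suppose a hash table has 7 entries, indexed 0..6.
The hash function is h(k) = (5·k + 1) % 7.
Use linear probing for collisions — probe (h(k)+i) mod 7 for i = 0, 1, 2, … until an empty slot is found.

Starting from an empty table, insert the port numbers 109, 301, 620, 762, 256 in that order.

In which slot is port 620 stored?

2

Insert 109: h=0, slot 0 empty => index 0.
Insert 301: h=1, slot 1 empty => index 1.
Insert 620: h=0, slots 0,1 occupied => index 2.
Insert 762: h=3, slot 3 empty => index 3.
Insert 256: h=0, slots 0,1,2,3 occupied => index 4.
Table: [109, 301, 620, 762, 256, _, _]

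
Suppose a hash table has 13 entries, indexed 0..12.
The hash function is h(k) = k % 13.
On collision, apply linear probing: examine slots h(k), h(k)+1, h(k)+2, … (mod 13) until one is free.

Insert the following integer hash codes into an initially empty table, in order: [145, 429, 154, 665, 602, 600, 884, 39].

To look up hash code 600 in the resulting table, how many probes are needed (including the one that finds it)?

145 hashes to 2; slot 2 is free -> place at 2.
429 hashes to 0; slot 0 is free -> place at 0.
154 hashes to 11; slot 11 is free -> place at 11.
665 hashes to 2; 2 taken -> place at 3.
602 hashes to 4; slot 4 is free -> place at 4.
600 hashes to 2; 2,3,4 taken -> place at 5.
884 hashes to 0; 0 taken -> place at 1.
39 hashes to 0; 0,1,2,3,4,5 taken -> place at 6.
Table: [429, 884, 145, 665, 602, 600, 39, —, —, —, —, 154, —]
Lookup 600: h=2, probe 2,3,4,5 → found at 5.

4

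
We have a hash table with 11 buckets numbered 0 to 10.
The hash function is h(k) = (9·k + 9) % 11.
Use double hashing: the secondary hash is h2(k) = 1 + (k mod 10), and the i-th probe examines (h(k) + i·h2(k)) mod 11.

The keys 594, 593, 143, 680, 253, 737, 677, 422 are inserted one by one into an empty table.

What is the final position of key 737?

Insert 594: h=9, slot 9 empty → index 9.
Insert 593: h=0, slot 0 empty → index 0.
Insert 143: h=9, h2=4, slot 9 occupied → index 2.
Insert 680: h=2, h2=1, slot 2 occupied → index 3.
Insert 253: h=9, h2=4, slots 9,2 occupied → index 6.
Insert 737: h=9, h2=8, slots 9,6,3,0 occupied → index 8.
Insert 677: h=8, h2=8, slot 8 occupied → index 5.
Insert 422: h=1, slot 1 empty → index 1.
Table: [593, 422, 143, 680, ∅, 677, 253, ∅, 737, 594, ∅]

8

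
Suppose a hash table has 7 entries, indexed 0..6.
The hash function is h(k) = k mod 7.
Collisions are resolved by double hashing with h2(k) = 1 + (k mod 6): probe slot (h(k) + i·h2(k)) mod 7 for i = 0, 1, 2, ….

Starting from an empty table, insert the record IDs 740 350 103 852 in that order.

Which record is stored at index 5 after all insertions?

740

740: h=5 -> slot 5
350: h=0 -> slot 0
103: h=5, h2=2, probe 5,0,2 -> slot 2
852: h=5, h2=1, probe 5,6 -> slot 6
Table: [350, -, 103, -, -, 740, 852]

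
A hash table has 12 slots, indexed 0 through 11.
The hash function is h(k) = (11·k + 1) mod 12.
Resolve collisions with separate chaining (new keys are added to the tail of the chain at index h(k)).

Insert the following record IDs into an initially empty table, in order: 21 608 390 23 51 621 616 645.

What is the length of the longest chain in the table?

21 → bucket 4
608 → bucket 5
390 → bucket 7
23 → bucket 2
51 → bucket 10
621 → bucket 4 (collision)
616 → bucket 9
645 → bucket 4 (collision)
Final buckets:
0: .
1: .
2: 23
3: .
4: 21 -> 621 -> 645
5: 608
6: .
7: 390
8: .
9: 616
10: 51
11: .

3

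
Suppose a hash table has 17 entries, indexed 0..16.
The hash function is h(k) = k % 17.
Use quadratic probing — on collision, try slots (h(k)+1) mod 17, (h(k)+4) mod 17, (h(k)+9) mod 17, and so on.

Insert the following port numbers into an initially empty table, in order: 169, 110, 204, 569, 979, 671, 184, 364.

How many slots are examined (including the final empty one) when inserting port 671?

3

169 hashes to 16; slot 16 is free -> place at 16.
110 hashes to 8; slot 8 is free -> place at 8.
204 hashes to 0; slot 0 is free -> place at 0.
569 hashes to 8; 8 taken -> place at 9.
979 hashes to 10; slot 10 is free -> place at 10.
671 hashes to 8; 8,9 taken -> place at 12.
184 hashes to 14; slot 14 is free -> place at 14.
364 hashes to 7; slot 7 is free -> place at 7.
Table: [204, _, _, _, _, _, _, 364, 110, 569, 979, _, 671, _, 184, _, 169]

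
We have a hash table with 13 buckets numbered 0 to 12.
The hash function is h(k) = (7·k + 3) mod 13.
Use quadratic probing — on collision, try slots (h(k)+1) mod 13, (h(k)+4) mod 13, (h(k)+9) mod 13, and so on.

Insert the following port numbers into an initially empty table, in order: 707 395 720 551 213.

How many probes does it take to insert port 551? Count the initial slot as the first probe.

707 hashes to 12; slot 12 is free → place at 12.
395 hashes to 12; 12 taken → place at 0.
720 hashes to 12; 12,0 taken → place at 3.
551 hashes to 12; 12,0,3 taken → place at 8.
213 hashes to 12; 12,0,3,8 taken → place at 2.
Table: [395, _, 213, 720, _, _, _, _, 551, _, _, _, 707]

4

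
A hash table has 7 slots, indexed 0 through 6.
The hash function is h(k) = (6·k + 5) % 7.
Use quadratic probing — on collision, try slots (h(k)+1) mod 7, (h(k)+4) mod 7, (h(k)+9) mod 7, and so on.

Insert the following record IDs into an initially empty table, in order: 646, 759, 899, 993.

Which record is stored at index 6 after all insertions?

646: h=3 → slot 3
759: h=2 → slot 2
899: h=2, probe 2,3,6 → slot 6
993: h=6, probe 6,0 → slot 0
Table: [993, -, 759, 646, -, -, 899]

899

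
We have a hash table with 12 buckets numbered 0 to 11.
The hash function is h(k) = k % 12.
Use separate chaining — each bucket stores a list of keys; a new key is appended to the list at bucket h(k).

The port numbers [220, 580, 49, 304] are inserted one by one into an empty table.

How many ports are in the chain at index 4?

3

220 -> bucket 4
580 -> bucket 4 (collision)
49 -> bucket 1
304 -> bucket 4 (collision)
Final buckets:
0: —
1: 49
2: —
3: —
4: 220 -> 580 -> 304
5: —
6: —
7: —
8: —
9: —
10: —
11: —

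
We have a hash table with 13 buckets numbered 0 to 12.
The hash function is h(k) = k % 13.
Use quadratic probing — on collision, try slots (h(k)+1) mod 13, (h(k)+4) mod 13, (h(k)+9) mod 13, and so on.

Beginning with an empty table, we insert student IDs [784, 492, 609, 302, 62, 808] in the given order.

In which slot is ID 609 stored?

12

784 hashes to 4; slot 4 is free => place at 4.
492 hashes to 11; slot 11 is free => place at 11.
609 hashes to 11; 11 taken => place at 12.
302 hashes to 3; slot 3 is free => place at 3.
62 hashes to 10; slot 10 is free => place at 10.
808 hashes to 2; slot 2 is free => place at 2.
Table: [., ., 808, 302, 784, ., ., ., ., ., 62, 492, 609]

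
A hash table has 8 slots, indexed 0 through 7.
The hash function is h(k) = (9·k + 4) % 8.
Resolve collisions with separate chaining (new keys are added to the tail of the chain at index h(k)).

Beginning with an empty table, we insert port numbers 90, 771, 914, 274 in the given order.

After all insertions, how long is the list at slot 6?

3

90 -> bucket 6
771 -> bucket 7
914 -> bucket 6 (collision)
274 -> bucket 6 (collision)
Final buckets:
0: _
1: _
2: _
3: _
4: _
5: _
6: 90 -> 914 -> 274
7: 771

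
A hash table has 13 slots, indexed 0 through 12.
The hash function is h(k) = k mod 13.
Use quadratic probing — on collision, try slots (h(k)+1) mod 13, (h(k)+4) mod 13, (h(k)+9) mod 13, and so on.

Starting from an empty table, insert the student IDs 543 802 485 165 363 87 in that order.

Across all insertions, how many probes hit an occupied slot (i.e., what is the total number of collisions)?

Insert 543: h=10, slot 10 empty -> index 10.
Insert 802: h=9, slot 9 empty -> index 9.
Insert 485: h=4, slot 4 empty -> index 4.
Insert 165: h=9, slots 9,10 occupied -> index 0.
Insert 363: h=12, slot 12 empty -> index 12.
Insert 87: h=9, slots 9,10,0 occupied -> index 5.
Table: [165, ., ., ., 485, 87, ., ., ., 802, 543, ., 363]

5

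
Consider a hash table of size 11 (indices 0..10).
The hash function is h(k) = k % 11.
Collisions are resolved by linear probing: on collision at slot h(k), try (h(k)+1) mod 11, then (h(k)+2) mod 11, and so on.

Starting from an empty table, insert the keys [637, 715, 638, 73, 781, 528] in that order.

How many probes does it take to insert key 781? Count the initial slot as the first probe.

3

Insert 637: h=10, slot 10 empty => index 10.
Insert 715: h=0, slot 0 empty => index 0.
Insert 638: h=0, slot 0 occupied => index 1.
Insert 73: h=7, slot 7 empty => index 7.
Insert 781: h=0, slots 0,1 occupied => index 2.
Insert 528: h=0, slots 0,1,2 occupied => index 3.
Table: [715, 638, 781, 528, _, _, _, 73, _, _, 637]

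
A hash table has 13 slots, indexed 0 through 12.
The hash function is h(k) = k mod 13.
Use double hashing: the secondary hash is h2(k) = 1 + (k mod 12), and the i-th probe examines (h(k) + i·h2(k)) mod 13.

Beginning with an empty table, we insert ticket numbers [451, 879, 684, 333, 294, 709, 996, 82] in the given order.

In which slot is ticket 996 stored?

Insert 451: h=9, slot 9 empty → index 9.
Insert 879: h=8, slot 8 empty → index 8.
Insert 684: h=8, h2=1, slots 8,9 occupied → index 10.
Insert 333: h=8, h2=10, slot 8 occupied → index 5.
Insert 294: h=8, h2=7, slot 8 occupied → index 2.
Insert 709: h=7, slot 7 empty → index 7.
Insert 996: h=8, h2=1, slots 8,9,10 occupied → index 11.
Insert 82: h=4, slot 4 empty → index 4.
Table: [—, —, 294, —, 82, 333, —, 709, 879, 451, 684, 996, —]

11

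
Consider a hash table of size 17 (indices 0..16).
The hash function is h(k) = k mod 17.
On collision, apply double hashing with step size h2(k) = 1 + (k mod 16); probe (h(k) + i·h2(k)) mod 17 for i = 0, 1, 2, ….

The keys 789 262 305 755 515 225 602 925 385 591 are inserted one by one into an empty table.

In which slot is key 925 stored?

Insert 789: h=7, slot 7 empty => index 7.
Insert 262: h=7, h2=7, slot 7 occupied => index 14.
Insert 305: h=16, slot 16 empty => index 16.
Insert 755: h=7, h2=4, slot 7 occupied => index 11.
Insert 515: h=5, slot 5 empty => index 5.
Insert 225: h=4, slot 4 empty => index 4.
Insert 602: h=7, h2=11, slot 7 occupied => index 1.
Insert 925: h=7, h2=14, slots 7,4,1 occupied => index 15.
Insert 385: h=11, h2=2, slot 11 occupied => index 13.
Insert 591: h=13, h2=16, slot 13 occupied => index 12.
Table: [_, 602, _, _, 225, 515, _, 789, _, _, _, 755, 591, 385, 262, 925, 305]

15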